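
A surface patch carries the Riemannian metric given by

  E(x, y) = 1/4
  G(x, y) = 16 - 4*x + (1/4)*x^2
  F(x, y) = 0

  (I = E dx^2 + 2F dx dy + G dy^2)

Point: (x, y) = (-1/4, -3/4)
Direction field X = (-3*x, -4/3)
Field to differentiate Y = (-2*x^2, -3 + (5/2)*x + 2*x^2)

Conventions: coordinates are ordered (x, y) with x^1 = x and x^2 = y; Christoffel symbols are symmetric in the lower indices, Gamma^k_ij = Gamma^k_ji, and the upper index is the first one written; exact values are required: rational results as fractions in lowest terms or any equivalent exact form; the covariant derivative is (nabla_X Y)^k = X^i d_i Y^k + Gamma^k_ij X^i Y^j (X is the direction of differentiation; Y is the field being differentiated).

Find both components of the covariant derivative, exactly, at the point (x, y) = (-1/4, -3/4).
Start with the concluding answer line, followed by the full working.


Answer: (nabla_X Y)^x = 157/4, (nabla_X Y)^y = 1127/792

E = 1/4, F = 0, G = 1089/64 at the point
E_x = 0, E_y = 0, F_x = 0, F_y = 0, G_x = -33/8, G_y = 0
EG - F^2 = 1089/256;  g^inv = (256/1089) * [[1089/64, 0], [0, 1/4]]
first-kind symbols [ij,l] = (1/2)(d_i g_jl + d_j g_il - d_l g_ij): [xx,x] = E_x/2 = 0, [xx,y] = F_x - E_y/2 = 0, [xy,x] = E_y/2 = 0, [xy,y] = G_x/2 = -33/16, [yy,x] = F_y - G_x/2 = 33/16, [yy,y] = G_y/2 = 0
Gamma^x_ij = (G*[ij,x] - F*[ij,y])/(EG - F^2), Gamma^y_ij = (E*[ij,y] - F*[ij,x])/(EG - F^2)
Gamma_xxx = 0, Gamma_xxy = 0, Gamma_xyy = 33/4, Gamma_yxx = 0, Gamma_yxy = -4/33, Gamma_yyy = 0
X = (3/4, -4/3), Y = (-1/8, -7/2) at the point


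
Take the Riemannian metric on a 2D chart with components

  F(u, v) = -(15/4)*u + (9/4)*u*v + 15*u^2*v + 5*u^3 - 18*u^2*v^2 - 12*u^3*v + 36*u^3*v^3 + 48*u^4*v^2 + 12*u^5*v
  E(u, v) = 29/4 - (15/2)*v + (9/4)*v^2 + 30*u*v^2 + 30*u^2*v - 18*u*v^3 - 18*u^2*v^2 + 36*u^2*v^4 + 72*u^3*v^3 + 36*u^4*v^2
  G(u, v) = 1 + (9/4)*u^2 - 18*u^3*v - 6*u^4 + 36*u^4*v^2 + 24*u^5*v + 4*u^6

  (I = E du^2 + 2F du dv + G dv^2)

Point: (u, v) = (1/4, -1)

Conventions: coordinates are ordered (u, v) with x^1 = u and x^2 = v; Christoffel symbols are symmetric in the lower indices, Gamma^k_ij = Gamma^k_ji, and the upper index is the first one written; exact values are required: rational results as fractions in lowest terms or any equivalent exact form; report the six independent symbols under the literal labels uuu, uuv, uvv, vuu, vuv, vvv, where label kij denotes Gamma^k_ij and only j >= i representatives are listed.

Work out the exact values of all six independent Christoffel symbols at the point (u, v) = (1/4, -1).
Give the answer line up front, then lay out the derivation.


Answer: Gamma_uuu = 5248/9483, Gamma_uuv = -7216/9483, Gamma_uvv = 656/9483, Gamma_vuu = -736/9483, Gamma_vuv = 1012/9483, Gamma_vvv = -92/9483

E = 1745/64, F = -943/256, G = 1553/1024 at the point
E_u = 123/4, E_v = -1353/32, F_u = -1491/64, F_v = 1251/256, G_u = 759/128, G_v = -69/128
EG - F^2 = 28449/1024;  g^inv = (1024/28449) * [[1553/1024, 943/256], [943/256, 1745/64]]
first-kind symbols [ij,l] = (1/2)(d_i g_jl + d_j g_il - d_l g_ij): [uu,u] = E_u/2 = 123/8, [uu,v] = F_u - E_v/2 = -69/32, [uv,u] = E_v/2 = -1353/64, [uv,v] = G_u/2 = 759/256, [vv,u] = F_v - G_u/2 = 123/64, [vv,v] = G_v/2 = -69/256
Gamma^u_ij = (G*[ij,u] - F*[ij,v])/(EG - F^2), Gamma^v_ij = (E*[ij,v] - F*[ij,u])/(EG - F^2)


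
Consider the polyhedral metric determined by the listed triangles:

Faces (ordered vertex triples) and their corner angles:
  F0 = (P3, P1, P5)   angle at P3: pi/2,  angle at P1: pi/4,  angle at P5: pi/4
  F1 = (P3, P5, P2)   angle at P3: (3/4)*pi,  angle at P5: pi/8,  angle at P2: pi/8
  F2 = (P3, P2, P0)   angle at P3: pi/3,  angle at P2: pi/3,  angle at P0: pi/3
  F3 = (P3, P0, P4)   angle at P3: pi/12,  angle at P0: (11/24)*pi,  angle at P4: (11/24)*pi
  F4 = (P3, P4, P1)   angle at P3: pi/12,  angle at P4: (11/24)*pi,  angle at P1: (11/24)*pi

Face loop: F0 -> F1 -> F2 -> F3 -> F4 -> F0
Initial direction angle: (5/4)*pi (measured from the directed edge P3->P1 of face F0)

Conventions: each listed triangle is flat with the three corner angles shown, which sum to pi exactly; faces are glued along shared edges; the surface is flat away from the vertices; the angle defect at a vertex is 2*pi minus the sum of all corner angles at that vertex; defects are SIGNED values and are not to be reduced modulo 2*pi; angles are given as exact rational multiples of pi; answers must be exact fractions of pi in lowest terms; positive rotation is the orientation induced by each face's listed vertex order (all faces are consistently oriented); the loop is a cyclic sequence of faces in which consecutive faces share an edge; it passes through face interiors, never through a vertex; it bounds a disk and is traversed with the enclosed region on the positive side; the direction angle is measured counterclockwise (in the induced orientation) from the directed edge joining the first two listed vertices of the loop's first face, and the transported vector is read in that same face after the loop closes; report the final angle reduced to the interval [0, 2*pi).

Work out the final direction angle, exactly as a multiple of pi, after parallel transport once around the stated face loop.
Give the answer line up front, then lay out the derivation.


Answer: final direction angle = (3/2)*pi

enclosed vertex P3: corner angles sum to (7/4)*pi, defect = 2*pi - (7/4)*pi = pi/4
transport around the loop rotates by the sum of enclosed defects; add to the initial angle mod 2*pi
final angle = (5/4)*pi + pi/4 = (3/2)*pi (mod 2*pi)


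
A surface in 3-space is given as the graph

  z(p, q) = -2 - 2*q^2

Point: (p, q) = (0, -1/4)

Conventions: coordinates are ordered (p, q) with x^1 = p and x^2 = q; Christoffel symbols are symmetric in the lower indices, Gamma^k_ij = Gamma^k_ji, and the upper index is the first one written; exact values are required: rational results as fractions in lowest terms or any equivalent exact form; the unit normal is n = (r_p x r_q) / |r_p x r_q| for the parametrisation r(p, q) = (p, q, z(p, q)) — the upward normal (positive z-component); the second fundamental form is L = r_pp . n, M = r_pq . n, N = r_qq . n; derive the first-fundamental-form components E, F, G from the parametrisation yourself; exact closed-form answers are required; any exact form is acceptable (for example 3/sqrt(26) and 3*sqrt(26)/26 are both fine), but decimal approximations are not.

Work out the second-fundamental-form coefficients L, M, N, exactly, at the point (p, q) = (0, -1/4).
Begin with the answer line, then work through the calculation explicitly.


Answer: L = 0, M = 0, N = -2*sqrt(2)

z_p = 0, z_q = 1, z_pp = 0, z_pq = 0, z_qq = -4
E = 1, F = 0, G = 2; answer radicand W^2 = 2
unnormalised second-form numerators: l = 0, m = 0, n = -4; L = l/sqrt(2), and similarly M = m/sqrt(W^2), N = n/sqrt(W^2)


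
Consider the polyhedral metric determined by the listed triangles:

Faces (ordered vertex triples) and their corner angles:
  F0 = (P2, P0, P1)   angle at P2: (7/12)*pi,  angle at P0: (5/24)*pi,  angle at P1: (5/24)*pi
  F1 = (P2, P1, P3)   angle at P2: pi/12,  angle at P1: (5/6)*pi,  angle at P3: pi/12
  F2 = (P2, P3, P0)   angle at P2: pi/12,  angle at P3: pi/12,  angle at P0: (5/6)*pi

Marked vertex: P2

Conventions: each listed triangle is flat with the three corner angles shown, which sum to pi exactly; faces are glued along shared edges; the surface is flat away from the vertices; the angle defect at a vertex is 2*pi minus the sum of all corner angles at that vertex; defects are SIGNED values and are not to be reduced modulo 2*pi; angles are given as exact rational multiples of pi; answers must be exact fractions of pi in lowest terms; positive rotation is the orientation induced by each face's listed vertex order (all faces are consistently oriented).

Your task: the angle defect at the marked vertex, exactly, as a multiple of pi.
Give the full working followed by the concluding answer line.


Sum of corner angles at P2: (3/4)*pi
defect = 2*pi - (3/4)*pi

Answer: defect(P2) = (5/4)*pi


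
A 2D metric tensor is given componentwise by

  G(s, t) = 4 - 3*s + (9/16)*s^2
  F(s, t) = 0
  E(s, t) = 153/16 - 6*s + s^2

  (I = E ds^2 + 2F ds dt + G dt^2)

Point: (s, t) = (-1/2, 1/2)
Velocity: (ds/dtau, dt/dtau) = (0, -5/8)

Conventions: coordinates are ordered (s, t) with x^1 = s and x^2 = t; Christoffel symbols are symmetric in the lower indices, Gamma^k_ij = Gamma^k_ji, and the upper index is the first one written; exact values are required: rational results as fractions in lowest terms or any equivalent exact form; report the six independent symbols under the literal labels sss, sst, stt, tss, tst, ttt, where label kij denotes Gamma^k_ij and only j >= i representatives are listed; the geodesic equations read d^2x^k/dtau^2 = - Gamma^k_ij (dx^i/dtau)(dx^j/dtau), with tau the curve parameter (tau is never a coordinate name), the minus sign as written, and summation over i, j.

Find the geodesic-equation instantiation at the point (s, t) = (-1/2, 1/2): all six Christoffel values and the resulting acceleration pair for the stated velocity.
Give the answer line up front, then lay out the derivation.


Answer: Gamma_sss = -56/205, Gamma_sst = 0, Gamma_stt = 57/410, Gamma_tss = 0, Gamma_tst = -6/19, Gamma_ttt = 0; accelerations (d^2s/dtau^2, d^2t/dtau^2) = (-285/5248, 0)

E = 205/16, F = 0, G = 361/64 at the point
E_s = -7, E_t = 0, F_s = 0, F_t = 0, G_s = -57/16, G_t = 0
EG - F^2 = 74005/1024;  g^inv = (1024/74005) * [[361/64, 0], [0, 205/16]]
first-kind symbols [ij,l] = (1/2)(d_i g_jl + d_j g_il - d_l g_ij): [ss,s] = E_s/2 = -7/2, [ss,t] = F_s - E_t/2 = 0, [st,s] = E_t/2 = 0, [st,t] = G_s/2 = -57/32, [tt,s] = F_t - G_s/2 = 57/32, [tt,t] = G_t/2 = 0
Gamma^s_ij = (G*[ij,s] - F*[ij,t])/(EG - F^2), Gamma^t_ij = (E*[ij,t] - F*[ij,s])/(EG - F^2)
Gamma_sss = -56/205, Gamma_sst = 0, Gamma_stt = 57/410, Gamma_tss = 0, Gamma_tst = -6/19, Gamma_ttt = 0
d^2s/dtau^2 = -(Gamma_sss*(0)^2 + 2*Gamma_sst*(0)*(-5/8) + Gamma_stt*(-5/8)^2) = -285/5248
d^2t/dtau^2 = -(Gamma_tss*(0)^2 + 2*Gamma_tst*(0)*(-5/8) + Gamma_ttt*(-5/8)^2) = 0


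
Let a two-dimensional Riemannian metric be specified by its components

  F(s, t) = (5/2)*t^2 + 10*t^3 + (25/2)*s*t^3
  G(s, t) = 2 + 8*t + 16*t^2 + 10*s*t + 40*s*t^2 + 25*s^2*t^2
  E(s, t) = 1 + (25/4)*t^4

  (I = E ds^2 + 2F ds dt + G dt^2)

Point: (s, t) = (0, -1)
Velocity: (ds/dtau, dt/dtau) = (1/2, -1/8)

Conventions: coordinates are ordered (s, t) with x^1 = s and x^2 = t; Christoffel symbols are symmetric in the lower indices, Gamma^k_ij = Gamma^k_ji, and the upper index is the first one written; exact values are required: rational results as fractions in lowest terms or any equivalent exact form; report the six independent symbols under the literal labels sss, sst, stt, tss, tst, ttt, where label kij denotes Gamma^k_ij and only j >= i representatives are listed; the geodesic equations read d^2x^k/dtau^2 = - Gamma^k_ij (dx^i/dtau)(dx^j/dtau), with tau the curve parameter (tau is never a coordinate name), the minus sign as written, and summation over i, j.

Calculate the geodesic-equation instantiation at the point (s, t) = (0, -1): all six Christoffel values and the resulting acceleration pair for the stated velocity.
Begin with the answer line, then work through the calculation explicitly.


Answer: Gamma_sss = 0, Gamma_sst = -10/13, Gamma_stt = 8/13, Gamma_tss = 0, Gamma_tst = 12/13, Gamma_ttt = -48/65; accelerations (d^2s/dtau^2, d^2t/dtau^2) = (-11/104, 33/260)

E = 29/4, F = -15/2, G = 10 at the point
E_s = 0, E_t = -25, F_s = -25/2, F_t = 25, G_s = 30, G_t = -24
EG - F^2 = 65/4;  g^inv = (4/65) * [[10, 15/2], [15/2, 29/4]]
first-kind symbols [ij,l] = (1/2)(d_i g_jl + d_j g_il - d_l g_ij): [ss,s] = E_s/2 = 0, [ss,t] = F_s - E_t/2 = 0, [st,s] = E_t/2 = -25/2, [st,t] = G_s/2 = 15, [tt,s] = F_t - G_s/2 = 10, [tt,t] = G_t/2 = -12
Gamma^s_ij = (G*[ij,s] - F*[ij,t])/(EG - F^2), Gamma^t_ij = (E*[ij,t] - F*[ij,s])/(EG - F^2)
Gamma_sss = 0, Gamma_sst = -10/13, Gamma_stt = 8/13, Gamma_tss = 0, Gamma_tst = 12/13, Gamma_ttt = -48/65
d^2s/dtau^2 = -(Gamma_sss*(1/2)^2 + 2*Gamma_sst*(1/2)*(-1/8) + Gamma_stt*(-1/8)^2) = -11/104
d^2t/dtau^2 = -(Gamma_tss*(1/2)^2 + 2*Gamma_tst*(1/2)*(-1/8) + Gamma_ttt*(-1/8)^2) = 33/260


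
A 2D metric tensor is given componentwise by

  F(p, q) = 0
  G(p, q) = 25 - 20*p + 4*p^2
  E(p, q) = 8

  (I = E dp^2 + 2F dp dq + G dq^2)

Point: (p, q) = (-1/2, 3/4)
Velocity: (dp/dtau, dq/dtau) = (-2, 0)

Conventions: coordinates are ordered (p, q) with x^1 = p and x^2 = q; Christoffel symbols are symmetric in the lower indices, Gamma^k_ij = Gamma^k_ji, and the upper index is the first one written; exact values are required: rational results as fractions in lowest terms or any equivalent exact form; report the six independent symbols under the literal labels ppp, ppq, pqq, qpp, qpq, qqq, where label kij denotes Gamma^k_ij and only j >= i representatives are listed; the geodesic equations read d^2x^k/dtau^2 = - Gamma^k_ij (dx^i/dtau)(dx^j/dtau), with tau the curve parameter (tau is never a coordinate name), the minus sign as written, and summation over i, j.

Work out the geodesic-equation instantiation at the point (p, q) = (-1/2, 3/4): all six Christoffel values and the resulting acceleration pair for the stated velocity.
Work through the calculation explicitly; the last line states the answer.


E = 8, F = 0, G = 36 at the point
E_p = 0, E_q = 0, F_p = 0, F_q = 0, G_p = -24, G_q = 0
EG - F^2 = 288;  g^inv = (1/288) * [[36, 0], [0, 8]]
first-kind symbols [ij,l] = (1/2)(d_i g_jl + d_j g_il - d_l g_ij): [pp,p] = E_p/2 = 0, [pp,q] = F_p - E_q/2 = 0, [pq,p] = E_q/2 = 0, [pq,q] = G_p/2 = -12, [qq,p] = F_q - G_p/2 = 12, [qq,q] = G_q/2 = 0
Gamma^p_ij = (G*[ij,p] - F*[ij,q])/(EG - F^2), Gamma^q_ij = (E*[ij,q] - F*[ij,p])/(EG - F^2)
Gamma_ppp = 0, Gamma_ppq = 0, Gamma_pqq = 3/2, Gamma_qpp = 0, Gamma_qpq = -1/3, Gamma_qqq = 0
d^2p/dtau^2 = -(Gamma_ppp*(-2)^2 + 2*Gamma_ppq*(-2)*(0) + Gamma_pqq*(0)^2) = 0
d^2q/dtau^2 = -(Gamma_qpp*(-2)^2 + 2*Gamma_qpq*(-2)*(0) + Gamma_qqq*(0)^2) = 0

Answer: Gamma_ppp = 0, Gamma_ppq = 0, Gamma_pqq = 3/2, Gamma_qpp = 0, Gamma_qpq = -1/3, Gamma_qqq = 0; accelerations (d^2p/dtau^2, d^2q/dtau^2) = (0, 0)


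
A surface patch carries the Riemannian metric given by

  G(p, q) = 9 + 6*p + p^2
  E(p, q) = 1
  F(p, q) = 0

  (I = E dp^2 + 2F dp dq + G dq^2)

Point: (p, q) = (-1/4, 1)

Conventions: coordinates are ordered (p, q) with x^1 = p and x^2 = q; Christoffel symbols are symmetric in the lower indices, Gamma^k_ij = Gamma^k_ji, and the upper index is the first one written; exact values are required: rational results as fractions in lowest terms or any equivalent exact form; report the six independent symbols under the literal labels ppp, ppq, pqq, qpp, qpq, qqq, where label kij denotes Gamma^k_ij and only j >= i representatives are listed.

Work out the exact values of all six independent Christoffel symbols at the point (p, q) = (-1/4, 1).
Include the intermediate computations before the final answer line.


E = 1, F = 0, G = 121/16 at the point
E_p = 0, E_q = 0, F_p = 0, F_q = 0, G_p = 11/2, G_q = 0
EG - F^2 = 121/16;  g^inv = (16/121) * [[121/16, 0], [0, 1]]
first-kind symbols [ij,l] = (1/2)(d_i g_jl + d_j g_il - d_l g_ij): [pp,p] = E_p/2 = 0, [pp,q] = F_p - E_q/2 = 0, [pq,p] = E_q/2 = 0, [pq,q] = G_p/2 = 11/4, [qq,p] = F_q - G_p/2 = -11/4, [qq,q] = G_q/2 = 0
Gamma^p_ij = (G*[ij,p] - F*[ij,q])/(EG - F^2), Gamma^q_ij = (E*[ij,q] - F*[ij,p])/(EG - F^2)

Answer: Gamma_ppp = 0, Gamma_ppq = 0, Gamma_pqq = -11/4, Gamma_qpp = 0, Gamma_qpq = 4/11, Gamma_qqq = 0


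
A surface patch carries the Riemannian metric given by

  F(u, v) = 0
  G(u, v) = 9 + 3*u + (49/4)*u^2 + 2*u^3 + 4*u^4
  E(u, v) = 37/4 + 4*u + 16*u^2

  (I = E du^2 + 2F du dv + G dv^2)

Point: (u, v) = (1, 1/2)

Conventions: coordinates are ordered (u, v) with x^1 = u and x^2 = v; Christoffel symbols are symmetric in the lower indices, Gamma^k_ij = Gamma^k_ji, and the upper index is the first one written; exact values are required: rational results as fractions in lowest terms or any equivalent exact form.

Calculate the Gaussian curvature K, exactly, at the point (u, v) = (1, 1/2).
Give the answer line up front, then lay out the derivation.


Answer: K = -128/16731

E = 117/4, F = 0, G = 121/4, EG - F^2 = 14157/16 at the point
E_u = 36, E_v = 0, F_u = 0, F_v = 0, G_u = 99/2, G_v = 0
E_vv = 0, F_uv = 0, G_uu = 169/2
Compute both Brioschi determinants and normalise by (EG - F^2)^2.
M1 = [[-E_vv/2 + F_uv - G_uu/2, E_u/2, F_u - E_v/2], [F_v - G_u/2, E, F], [G_v/2, F, G]] = [[-169/4, 18, 0], [-99/4, 117/4, 0], [0, 0, 121/4]]; det M1 = -1530045/64
M2 = [[0, E_v/2, G_u/2], [E_v/2, E, F], [G_u/2, F, G]] = [[0, 0, 99/4], [0, 117/4, 0], [99/4, 0, 121/4]]; det M2 = -1146717/64
det M1 - det M2 = -11979/2; K = -11979/2 / (14157/16)^2 = -128/16731


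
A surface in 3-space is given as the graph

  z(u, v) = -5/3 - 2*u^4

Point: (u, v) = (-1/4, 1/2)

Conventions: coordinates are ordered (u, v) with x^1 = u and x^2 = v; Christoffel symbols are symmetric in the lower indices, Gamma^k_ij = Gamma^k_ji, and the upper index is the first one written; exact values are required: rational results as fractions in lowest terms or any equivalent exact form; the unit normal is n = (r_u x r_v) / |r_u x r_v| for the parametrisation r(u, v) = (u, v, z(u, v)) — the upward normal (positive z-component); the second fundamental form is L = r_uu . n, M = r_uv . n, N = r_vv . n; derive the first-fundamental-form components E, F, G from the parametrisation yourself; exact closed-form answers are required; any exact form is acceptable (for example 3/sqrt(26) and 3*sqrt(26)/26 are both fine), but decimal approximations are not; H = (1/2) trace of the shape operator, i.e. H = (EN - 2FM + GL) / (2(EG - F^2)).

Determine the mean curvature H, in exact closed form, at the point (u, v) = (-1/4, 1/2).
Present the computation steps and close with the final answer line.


z_u = 1/8, z_v = 0, z_uu = -3/2, z_uv = 0, z_vv = 0
E = 65/64, F = 0, G = 1; answer radicand W^2 = 65/64
unnormalised second-form numerators: l = -3/2, m = 0, n = 0; L = l/sqrt(65/64), and similarly M = m/sqrt(W^2), N = n/sqrt(W^2)
H = (E*n - 2*F*m + G*l) / (2*(EG - F^2)*sqrt(W^2)); E*n - 2*F*m + G*l = -3/2, EG - F^2 = 65/64, so H = (-48/65)/sqrt(65/64)

Answer: H = -384*sqrt(65)/4225


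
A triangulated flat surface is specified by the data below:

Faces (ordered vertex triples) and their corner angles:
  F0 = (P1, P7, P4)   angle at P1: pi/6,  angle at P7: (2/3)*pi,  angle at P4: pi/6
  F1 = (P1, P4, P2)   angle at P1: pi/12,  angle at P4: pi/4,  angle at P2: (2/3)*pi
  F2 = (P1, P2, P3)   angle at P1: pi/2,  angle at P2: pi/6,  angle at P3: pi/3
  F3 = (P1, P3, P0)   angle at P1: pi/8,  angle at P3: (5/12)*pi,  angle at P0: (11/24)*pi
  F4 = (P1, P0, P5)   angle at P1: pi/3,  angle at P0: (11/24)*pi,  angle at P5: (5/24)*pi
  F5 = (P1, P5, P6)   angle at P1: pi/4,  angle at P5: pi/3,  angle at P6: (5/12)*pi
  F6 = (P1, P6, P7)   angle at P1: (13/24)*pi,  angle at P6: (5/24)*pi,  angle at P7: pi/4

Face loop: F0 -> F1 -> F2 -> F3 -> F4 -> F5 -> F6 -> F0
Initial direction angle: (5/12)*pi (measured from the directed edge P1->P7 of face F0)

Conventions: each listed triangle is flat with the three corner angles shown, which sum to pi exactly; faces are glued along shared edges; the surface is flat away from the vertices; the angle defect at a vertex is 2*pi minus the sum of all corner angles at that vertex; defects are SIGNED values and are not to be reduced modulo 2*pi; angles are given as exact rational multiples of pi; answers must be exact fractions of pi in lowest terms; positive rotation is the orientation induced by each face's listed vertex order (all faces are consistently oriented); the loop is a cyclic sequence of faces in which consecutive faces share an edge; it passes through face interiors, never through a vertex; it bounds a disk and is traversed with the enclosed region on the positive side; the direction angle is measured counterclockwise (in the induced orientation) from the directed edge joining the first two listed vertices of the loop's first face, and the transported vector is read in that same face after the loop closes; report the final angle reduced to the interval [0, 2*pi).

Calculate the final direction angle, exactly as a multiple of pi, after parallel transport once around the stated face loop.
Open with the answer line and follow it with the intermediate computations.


Answer: final direction angle = (5/12)*pi

enclosed vertex P1: corner angles sum to 2*pi, defect = 2*pi - 2*pi = 0
the final direction is the initial angle plus the enclosed defects, taken mod 2*pi in the induced orientation
final angle = (5/12)*pi + 0 = (5/12)*pi (mod 2*pi)


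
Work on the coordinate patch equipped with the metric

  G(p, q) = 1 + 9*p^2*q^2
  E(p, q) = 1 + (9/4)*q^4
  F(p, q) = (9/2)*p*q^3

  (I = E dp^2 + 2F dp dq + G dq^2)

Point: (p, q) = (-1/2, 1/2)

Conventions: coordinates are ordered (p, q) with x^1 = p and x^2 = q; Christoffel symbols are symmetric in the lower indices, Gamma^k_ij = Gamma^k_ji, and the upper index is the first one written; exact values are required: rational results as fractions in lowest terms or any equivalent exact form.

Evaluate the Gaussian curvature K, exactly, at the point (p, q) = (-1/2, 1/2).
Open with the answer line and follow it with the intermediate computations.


Answer: K = -9216/11881

E = 73/64, F = -9/32, G = 25/16, EG - F^2 = 109/64 at the point
E_p = 0, E_q = 9/8, F_p = 9/16, F_q = -27/16, G_p = -9/4, G_q = 9/4
E_qq = 27/4, F_pq = 27/8, G_pp = 9/2
Brioschi: K = (det M1 - det M2) / (EG - F^2)^2 with the standard first/second-derivative matrices M1, M2.
M1 = [[-E_qq/2 + F_pq - G_pp/2, E_p/2, F_p - E_q/2], [F_q - G_p/2, E, F], [G_q/2, F, G]] = [[-9/4, 0, 0], [-9/16, 73/64, -9/32], [9/8, -9/32, 25/16]]; det M1 = -981/256
M2 = [[0, E_q/2, G_p/2], [E_q/2, E, F], [G_p/2, F, G]] = [[0, 9/16, -9/8], [9/16, 73/64, -9/32], [-9/8, -9/32, 25/16]]; det M2 = -405/256
det M1 - det M2 = -9/4; K = -9/4 / (109/64)^2 = -9216/11881


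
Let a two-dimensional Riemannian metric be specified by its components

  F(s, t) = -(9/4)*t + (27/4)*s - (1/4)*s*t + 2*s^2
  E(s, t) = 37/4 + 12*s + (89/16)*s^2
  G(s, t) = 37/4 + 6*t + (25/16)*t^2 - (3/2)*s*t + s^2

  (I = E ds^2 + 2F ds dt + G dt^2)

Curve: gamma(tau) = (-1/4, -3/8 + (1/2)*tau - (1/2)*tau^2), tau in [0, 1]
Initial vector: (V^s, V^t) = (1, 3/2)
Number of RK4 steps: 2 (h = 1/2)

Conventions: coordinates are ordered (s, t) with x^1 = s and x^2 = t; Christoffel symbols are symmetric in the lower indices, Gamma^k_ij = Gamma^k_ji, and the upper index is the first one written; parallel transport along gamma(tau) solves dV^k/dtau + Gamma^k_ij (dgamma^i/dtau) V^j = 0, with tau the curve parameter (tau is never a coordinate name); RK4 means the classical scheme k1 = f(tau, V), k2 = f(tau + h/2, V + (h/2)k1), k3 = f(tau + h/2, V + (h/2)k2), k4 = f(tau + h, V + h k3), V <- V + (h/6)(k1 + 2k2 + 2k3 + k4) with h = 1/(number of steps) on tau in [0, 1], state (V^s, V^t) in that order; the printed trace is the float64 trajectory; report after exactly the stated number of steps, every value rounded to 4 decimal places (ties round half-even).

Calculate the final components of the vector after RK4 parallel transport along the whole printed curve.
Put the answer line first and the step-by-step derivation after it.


Answer: V^s = 1.0000, V^t = 1.5000

gamma'(tau) = (0, 1/2 - tau); f(tau, V)^k = -Gamma^k_ij(gamma(tau)) gamma'^i(tau) V^j; h = 1/2; intermediate values shown to 6 dp
curve data and Christoffel symbols at the stage parameters:
  tau = 0.000000: gamma = (-0.250000, -0.375000), gamma' = (0.000000, 0.500000); Gamma_sss = 0.800041, Gamma_sst = 0.000498, Gamma_stt = -0.298808, Gamma_tss = 0.901413, Gamma_tst = 0.004428, Gamma_ttt = 0.333229
  tau = 0.250000: gamma = (-0.250000, -0.281250), gamma' = (0.000000, 0.250000); Gamma_sss = 0.822611, Gamma_sst = -0.000747, Gamma_stt = -0.278979, Gamma_tss = 0.863461, Gamma_tst = -0.005203, Gamma_ttt = 0.324969
  tau = 0.500000: gamma = (-0.250000, -0.250000), gamma' = (0.000000, 0.000000); Gamma_sss = 0.829706, Gamma_sst = -0.001256, Gamma_stt = -0.272452, Gamma_tss = 0.851436, Gamma_tst = -0.008159, Gamma_ttt = 0.322420
  tau = 0.750000: gamma = (-0.250000, -0.281250), gamma' = (0.000000, -0.250000); Gamma_sss = 0.822611, Gamma_sst = -0.000747, Gamma_stt = -0.278979, Gamma_tss = 0.863461, Gamma_tst = -0.005203, Gamma_ttt = 0.324969
  tau = 1.000000: gamma = (-0.250000, -0.375000), gamma' = (0.000000, -0.500000); Gamma_sss = 0.800041, Gamma_sst = 0.000498, Gamma_stt = -0.298808, Gamma_tss = 0.901413, Gamma_tst = 0.004428, Gamma_ttt = 0.333229
step 0: V^s = 1.0000, V^t = 1.5000
step 1: k1 = (0.223857, -0.252136), k2 = (0.100418, -0.115369), k3 = (0.102797, -0.118187), k4 = (0.000000, 0.000000); V <- V + (h/6)(k1 + 2k2 + 2k3 + k4): V^s = 1.0525, V^t = 1.4401
step 2: k1 = (0.000000, 0.000000), k2 = (-0.100633, 0.115625), k3 = (-0.102645, 0.118006), k4 = (-0.223717, 0.251983); V <- V + (h/6)(k1 + 2k2 + 2k3 + k4): V^s = 1.0000, V^t = 1.5000


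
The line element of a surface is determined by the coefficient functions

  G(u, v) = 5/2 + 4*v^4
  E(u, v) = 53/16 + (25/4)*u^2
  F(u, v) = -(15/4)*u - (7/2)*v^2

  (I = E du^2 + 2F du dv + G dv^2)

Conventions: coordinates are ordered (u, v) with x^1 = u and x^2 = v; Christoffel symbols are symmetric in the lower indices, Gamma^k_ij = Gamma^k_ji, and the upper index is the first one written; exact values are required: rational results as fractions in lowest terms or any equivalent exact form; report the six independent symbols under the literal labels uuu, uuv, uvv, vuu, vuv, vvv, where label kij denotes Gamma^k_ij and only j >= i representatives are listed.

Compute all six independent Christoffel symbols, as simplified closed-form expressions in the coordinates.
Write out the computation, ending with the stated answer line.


E = 53/16 + (25/4)*u^2; F = -(15/4)*u - (7/2)*v^2; G = 5/2 + 4*v^4
Gamma^k_ij = (1/2) g^{kl} (d_i g_jl + d_j g_il - d_l g_ij), with g^inv = (1/(EG-F^2)) [[G, -F], [-F, E]]
first partials: E_u = (25/2)*u, E_v = 0, F_u = -15/4, F_v = -7*v, G_u = 0, G_v = 16*v^3
D = EG - F^2 = 265/32 + (25/16)*u^2 - (105/4)*u*v^2 + v^4 + 25*u^2*v^4
expanded: Gamma^u_uu = (G E_u - 2F F_u + F E_v)/(2D), Gamma^u_uv = (G E_v - F G_u)/(2D), Gamma^u_vv = (2G F_v - G G_u - F G_v)/(2D), Gamma^v_uu = (2E F_u - E E_v - F E_u)/(2D), Gamma^v_uv = (E G_u - F E_v)/(2D), Gamma^v_vv = (E G_v - 2F F_v + F G_u)/(2D); substitute and cancel common factors

Answer: Gamma_uuu = (800*u*v^4 + 50*u - 420*v^2)/(800*u^2*v^4 + 50*u^2 - 840*u*v^2 + 32*v^4 + 265), Gamma_uuv = 0, Gamma_uvv = (960*u*v^3 - 560*v)/(800*u^2*v^4 + 50*u^2 - 840*u*v^2 + 32*v^4 + 265), Gamma_vuu = (1400*u*v^2 - 795)/(1600*u^2*v^4 + 100*u^2 - 1680*u*v^2 + 64*v^4 + 530), Gamma_vuv = 0, Gamma_vvv = (1600*u^2*v^3 - 840*u*v + 64*v^3)/(800*u^2*v^4 + 50*u^2 - 840*u*v^2 + 32*v^4 + 265)


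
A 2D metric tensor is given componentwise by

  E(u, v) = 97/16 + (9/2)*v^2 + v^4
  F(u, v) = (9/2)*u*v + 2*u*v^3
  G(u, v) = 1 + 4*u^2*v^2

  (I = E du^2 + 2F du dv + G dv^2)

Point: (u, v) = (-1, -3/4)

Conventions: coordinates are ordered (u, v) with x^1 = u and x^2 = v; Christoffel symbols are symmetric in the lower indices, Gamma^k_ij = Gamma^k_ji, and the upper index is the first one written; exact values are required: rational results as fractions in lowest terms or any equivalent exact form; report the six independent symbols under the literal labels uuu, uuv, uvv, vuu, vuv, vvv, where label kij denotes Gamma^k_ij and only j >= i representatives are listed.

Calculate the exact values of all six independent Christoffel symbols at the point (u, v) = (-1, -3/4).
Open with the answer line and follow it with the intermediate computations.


Answer: Gamma_uuu = 0, Gamma_uuv = -1080/2857, Gamma_uvv = -1440/2857, Gamma_vuu = 0, Gamma_vuv = -576/2857, Gamma_vvv = -768/2857

E = 2281/256, F = 135/32, G = 13/4 at the point
E_u = 0, E_v = -135/16, F_u = -135/32, F_v = -63/8, G_u = -9/2, G_v = -6
EG - F^2 = 2857/256;  g^inv = (256/2857) * [[13/4, -135/32], [-135/32, 2281/256]]
first-kind symbols [ij,l] = (1/2)(d_i g_jl + d_j g_il - d_l g_ij): [uu,u] = E_u/2 = 0, [uu,v] = F_u - E_v/2 = 0, [uv,u] = E_v/2 = -135/32, [uv,v] = G_u/2 = -9/4, [vv,u] = F_v - G_u/2 = -45/8, [vv,v] = G_v/2 = -3
Gamma^u_ij = (G*[ij,u] - F*[ij,v])/(EG - F^2), Gamma^v_ij = (E*[ij,v] - F*[ij,u])/(EG - F^2)


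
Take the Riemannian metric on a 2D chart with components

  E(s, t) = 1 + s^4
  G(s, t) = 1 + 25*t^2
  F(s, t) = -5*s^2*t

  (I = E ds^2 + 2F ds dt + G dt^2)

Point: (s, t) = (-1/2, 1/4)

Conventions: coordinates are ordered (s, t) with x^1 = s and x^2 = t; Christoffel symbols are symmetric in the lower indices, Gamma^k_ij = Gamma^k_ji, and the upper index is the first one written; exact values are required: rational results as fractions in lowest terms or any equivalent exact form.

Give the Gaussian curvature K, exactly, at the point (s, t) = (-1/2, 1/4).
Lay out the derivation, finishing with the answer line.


E = 17/16, F = -5/16, G = 41/16, EG - F^2 = 21/8 at the point
E_s = -1/2, E_t = 0, F_s = 5/4, F_t = -5/4, G_s = 0, G_t = 25/2
E_tt = 0, F_st = 5, G_ss = 0
Evaluate Brioschi's two determinant matrices M1, M2 and divide by (EG - F^2)^2.
M1 = [[-E_tt/2 + F_st - G_ss/2, E_s/2, F_s - E_t/2], [F_t - G_s/2, E, F], [G_t/2, F, G]] = [[5, -1/4, 5/4], [-5/4, 17/16, -5/16], [25/4, -5/16, 41/16]]; det M1 = 5
M2 = [[0, E_t/2, G_s/2], [E_t/2, E, F], [G_s/2, F, G]] = [[0, 0, 0], [0, 17/16, -5/16], [0, -5/16, 41/16]]; det M2 = 0
det M1 - det M2 = 5; K = 5 / (21/8)^2 = 320/441

Answer: K = 320/441


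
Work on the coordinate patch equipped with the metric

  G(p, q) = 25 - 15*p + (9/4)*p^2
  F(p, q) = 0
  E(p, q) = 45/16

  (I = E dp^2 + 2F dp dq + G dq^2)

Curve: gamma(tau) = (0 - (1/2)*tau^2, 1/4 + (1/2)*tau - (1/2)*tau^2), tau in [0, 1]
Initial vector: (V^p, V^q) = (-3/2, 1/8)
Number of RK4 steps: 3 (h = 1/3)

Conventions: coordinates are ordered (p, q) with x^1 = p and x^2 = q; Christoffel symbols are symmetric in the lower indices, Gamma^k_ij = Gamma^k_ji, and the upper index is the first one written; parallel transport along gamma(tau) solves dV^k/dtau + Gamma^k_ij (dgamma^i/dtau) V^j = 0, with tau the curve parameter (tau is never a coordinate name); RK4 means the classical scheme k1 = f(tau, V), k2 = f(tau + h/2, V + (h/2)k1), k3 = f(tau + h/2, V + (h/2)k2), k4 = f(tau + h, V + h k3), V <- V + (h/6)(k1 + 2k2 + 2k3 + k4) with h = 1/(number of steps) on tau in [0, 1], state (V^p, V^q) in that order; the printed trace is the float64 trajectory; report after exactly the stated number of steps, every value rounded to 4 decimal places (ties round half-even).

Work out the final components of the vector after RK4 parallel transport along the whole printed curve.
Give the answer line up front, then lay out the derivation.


Answer: V^p = -1.5000, V^q = 0.1087

gamma'(tau) = (-tau, 1/2 - tau); f(tau, V)^k = -Gamma^k_ij(gamma(tau)) gamma'^i(tau) V^j; h = 1/3; intermediate values shown to 6 dp
curve data and Christoffel symbols at the stage parameters:
  tau = 0.000000: gamma = (0.000000, 0.250000), gamma' = (0.000000, 0.500000); Gamma_ppp = 0.000000, Gamma_ppq = 0.000000, Gamma_pqq = 2.666667, Gamma_qpp = 0.000000, Gamma_qpq = -0.300000, Gamma_qqq = 0.000000
  tau = 0.166667: gamma = (-0.013889, 0.319444), gamma' = (-0.166667, 0.333333); Gamma_ppp = 0.000000, Gamma_ppq = 0.000000, Gamma_pqq = 2.677778, Gamma_qpp = 0.000000, Gamma_qpq = -0.298755, Gamma_qqq = 0.000000
  tau = 0.333333: gamma = (-0.055556, 0.361111), gamma' = (-0.333333, 0.166667); Gamma_ppp = 0.000000, Gamma_ppq = 0.000000, Gamma_pqq = 2.711111, Gamma_qpp = 0.000000, Gamma_qpq = -0.295082, Gamma_qqq = 0.000000
  tau = 0.500000: gamma = (-0.125000, 0.375000), gamma' = (-0.500000, 0.000000); Gamma_ppp = 0.000000, Gamma_ppq = 0.000000, Gamma_pqq = 2.766667, Gamma_qpp = 0.000000, Gamma_qpq = -0.289157, Gamma_qqq = 0.000000
  tau = 0.666667: gamma = (-0.222222, 0.361111), gamma' = (-0.666667, -0.166667); Gamma_ppp = 0.000000, Gamma_ppq = 0.000000, Gamma_pqq = 2.844444, Gamma_qpp = 0.000000, Gamma_qpq = -0.281250, Gamma_qqq = 0.000000
  tau = 0.833333: gamma = (-0.347222, 0.319444), gamma' = (-0.833333, -0.333333); Gamma_ppp = 0.000000, Gamma_ppq = 0.000000, Gamma_pqq = 2.944444, Gamma_qpp = 0.000000, Gamma_qpq = -0.271698, Gamma_qqq = 0.000000
  tau = 1.000000: gamma = (-0.500000, 0.250000), gamma' = (-1.000000, -0.500000); Gamma_ppp = 0.000000, Gamma_ppq = 0.000000, Gamma_pqq = 3.066667, Gamma_qpp = 0.000000, Gamma_qpq = -0.260870, Gamma_qqq = 0.000000
step 0: V^p = -1.5000, V^q = 0.1250
step 1: k1 = (-0.166667, -0.225000), k2 = (-0.078102, -0.156501), k3 = (-0.088292, -0.155599), k4 = (-0.033046, -0.082411); V <- V + (h/6)(k1 + 2k2 + 2k3 + k4): V^p = -1.5296, V^q = 0.0732
step 2: k1 = (-0.033095, -0.082430), k2 = (0.000000, -0.008603), k3 = (0.000000, -0.010382), k4 = (0.033082, 0.058615); V <- V + (h/6)(k1 + 2k2 + 2k3 + k4): V^p = -1.5296, V^q = 0.0698
step 3: k1 = (0.033096, 0.058610), k2 = (0.078106, 0.120011), k3 = (0.088150, 0.117014), k4 = (0.166851, 0.167292); V <- V + (h/6)(k1 + 2k2 + 2k3 + k4): V^p = -1.5000, V^q = 0.1087


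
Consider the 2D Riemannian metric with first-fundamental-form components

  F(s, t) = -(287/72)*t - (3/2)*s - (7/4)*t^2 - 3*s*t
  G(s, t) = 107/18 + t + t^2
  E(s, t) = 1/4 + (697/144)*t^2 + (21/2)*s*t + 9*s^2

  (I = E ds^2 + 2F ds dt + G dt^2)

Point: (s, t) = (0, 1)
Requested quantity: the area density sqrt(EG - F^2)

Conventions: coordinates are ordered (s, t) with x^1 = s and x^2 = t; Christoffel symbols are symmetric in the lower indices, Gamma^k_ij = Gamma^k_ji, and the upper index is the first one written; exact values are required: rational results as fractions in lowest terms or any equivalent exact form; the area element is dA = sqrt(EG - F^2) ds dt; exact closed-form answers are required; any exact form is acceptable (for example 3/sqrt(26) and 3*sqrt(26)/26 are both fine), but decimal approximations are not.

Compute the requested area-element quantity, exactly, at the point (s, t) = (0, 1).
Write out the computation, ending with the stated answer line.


E = 733/144, F = -413/72, G = 143/18; EG - F^2 = 1447/192

Answer: sqrt(EG - F^2) = sqrt(4341)/24


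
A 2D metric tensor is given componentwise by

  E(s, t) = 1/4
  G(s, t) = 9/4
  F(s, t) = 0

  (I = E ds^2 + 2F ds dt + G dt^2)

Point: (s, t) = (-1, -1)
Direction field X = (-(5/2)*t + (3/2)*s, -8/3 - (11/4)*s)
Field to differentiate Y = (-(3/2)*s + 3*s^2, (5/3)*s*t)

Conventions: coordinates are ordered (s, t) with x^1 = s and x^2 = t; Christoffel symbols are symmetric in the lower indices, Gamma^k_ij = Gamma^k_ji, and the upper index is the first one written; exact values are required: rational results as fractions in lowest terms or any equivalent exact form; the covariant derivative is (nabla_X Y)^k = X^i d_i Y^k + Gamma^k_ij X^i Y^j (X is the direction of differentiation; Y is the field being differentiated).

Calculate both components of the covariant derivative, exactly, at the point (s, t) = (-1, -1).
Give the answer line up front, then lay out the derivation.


Answer: (nabla_X Y)^s = -15/2, (nabla_X Y)^t = -65/36

E = 1/4, F = 0, G = 9/4 at the point
E_s = 0, E_t = 0, F_s = 0, F_t = 0, G_s = 0, G_t = 0
EG - F^2 = 9/16;  g^inv = (16/9) * [[9/4, 0], [0, 1/4]]
first-kind symbols [ij,l] = (1/2)(d_i g_jl + d_j g_il - d_l g_ij): [ss,s] = E_s/2 = 0, [ss,t] = F_s - E_t/2 = 0, [st,s] = E_t/2 = 0, [st,t] = G_s/2 = 0, [tt,s] = F_t - G_s/2 = 0, [tt,t] = G_t/2 = 0
Gamma^s_ij = (G*[ij,s] - F*[ij,t])/(EG - F^2), Gamma^t_ij = (E*[ij,t] - F*[ij,s])/(EG - F^2)
Gamma_sss = 0, Gamma_sst = 0, Gamma_stt = 0, Gamma_tss = 0, Gamma_tst = 0, Gamma_ttt = 0
X = (1, 1/12), Y = (9/2, 5/3) at the point


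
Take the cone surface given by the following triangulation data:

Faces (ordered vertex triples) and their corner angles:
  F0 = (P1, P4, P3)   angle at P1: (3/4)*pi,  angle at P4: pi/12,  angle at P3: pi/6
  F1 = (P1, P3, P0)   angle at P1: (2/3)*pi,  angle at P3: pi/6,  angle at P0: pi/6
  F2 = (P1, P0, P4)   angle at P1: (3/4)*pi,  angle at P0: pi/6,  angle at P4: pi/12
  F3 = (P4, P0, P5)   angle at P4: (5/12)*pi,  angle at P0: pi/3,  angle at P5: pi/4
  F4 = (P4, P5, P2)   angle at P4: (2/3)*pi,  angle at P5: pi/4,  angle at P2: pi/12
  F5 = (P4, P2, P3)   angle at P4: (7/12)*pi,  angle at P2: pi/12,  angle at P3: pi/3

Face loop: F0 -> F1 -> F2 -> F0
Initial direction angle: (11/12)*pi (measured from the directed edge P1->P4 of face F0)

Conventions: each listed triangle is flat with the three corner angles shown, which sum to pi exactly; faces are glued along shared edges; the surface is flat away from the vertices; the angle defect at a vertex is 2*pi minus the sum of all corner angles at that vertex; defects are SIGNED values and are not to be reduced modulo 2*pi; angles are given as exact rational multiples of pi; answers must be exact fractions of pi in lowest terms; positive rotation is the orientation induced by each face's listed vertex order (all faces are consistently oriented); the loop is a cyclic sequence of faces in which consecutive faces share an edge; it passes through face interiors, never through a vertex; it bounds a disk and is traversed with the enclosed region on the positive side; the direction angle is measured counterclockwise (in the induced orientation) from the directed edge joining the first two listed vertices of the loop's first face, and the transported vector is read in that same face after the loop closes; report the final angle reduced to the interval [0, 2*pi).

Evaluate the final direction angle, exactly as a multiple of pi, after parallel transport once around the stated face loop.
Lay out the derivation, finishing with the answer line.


enclosed vertex P1: corner angles sum to (13/6)*pi, defect = 2*pi - (13/6)*pi = -pi/6
final direction = starting direction + enclosed defect total, reduced mod 2*pi (induced orientation)
final angle = (11/12)*pi - pi/6 = (3/4)*pi (mod 2*pi)

Answer: final direction angle = (3/4)*pi


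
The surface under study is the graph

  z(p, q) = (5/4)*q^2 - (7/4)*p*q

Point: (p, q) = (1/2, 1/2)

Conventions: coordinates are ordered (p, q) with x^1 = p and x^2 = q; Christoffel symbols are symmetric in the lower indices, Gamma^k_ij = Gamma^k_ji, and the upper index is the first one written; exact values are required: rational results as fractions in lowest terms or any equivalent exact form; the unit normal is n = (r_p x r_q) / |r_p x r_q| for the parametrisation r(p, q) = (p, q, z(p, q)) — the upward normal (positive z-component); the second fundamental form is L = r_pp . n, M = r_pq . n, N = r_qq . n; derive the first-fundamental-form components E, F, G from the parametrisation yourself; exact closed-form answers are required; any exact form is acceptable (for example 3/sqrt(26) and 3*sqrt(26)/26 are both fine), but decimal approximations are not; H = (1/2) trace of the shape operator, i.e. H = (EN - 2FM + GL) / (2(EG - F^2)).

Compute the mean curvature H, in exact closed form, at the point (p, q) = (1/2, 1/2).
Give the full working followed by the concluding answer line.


z_p = -7/8, z_q = 3/8, z_pp = 0, z_pq = -7/4, z_qq = 5/2
E = 113/64, F = -21/64, G = 73/64; answer radicand W^2 = 61/32
unnormalised second-form numerators: l = 0, m = -7/4, n = 5/2; L = l/sqrt(61/32), and similarly M = m/sqrt(W^2), N = n/sqrt(W^2)
H = (E*n - 2*F*m + G*l) / (2*(EG - F^2)*sqrt(W^2)); E*n - 2*F*m + G*l = 209/64, EG - F^2 = 61/32, so H = (209/244)/sqrt(61/32)

Answer: H = 209*sqrt(122)/3721


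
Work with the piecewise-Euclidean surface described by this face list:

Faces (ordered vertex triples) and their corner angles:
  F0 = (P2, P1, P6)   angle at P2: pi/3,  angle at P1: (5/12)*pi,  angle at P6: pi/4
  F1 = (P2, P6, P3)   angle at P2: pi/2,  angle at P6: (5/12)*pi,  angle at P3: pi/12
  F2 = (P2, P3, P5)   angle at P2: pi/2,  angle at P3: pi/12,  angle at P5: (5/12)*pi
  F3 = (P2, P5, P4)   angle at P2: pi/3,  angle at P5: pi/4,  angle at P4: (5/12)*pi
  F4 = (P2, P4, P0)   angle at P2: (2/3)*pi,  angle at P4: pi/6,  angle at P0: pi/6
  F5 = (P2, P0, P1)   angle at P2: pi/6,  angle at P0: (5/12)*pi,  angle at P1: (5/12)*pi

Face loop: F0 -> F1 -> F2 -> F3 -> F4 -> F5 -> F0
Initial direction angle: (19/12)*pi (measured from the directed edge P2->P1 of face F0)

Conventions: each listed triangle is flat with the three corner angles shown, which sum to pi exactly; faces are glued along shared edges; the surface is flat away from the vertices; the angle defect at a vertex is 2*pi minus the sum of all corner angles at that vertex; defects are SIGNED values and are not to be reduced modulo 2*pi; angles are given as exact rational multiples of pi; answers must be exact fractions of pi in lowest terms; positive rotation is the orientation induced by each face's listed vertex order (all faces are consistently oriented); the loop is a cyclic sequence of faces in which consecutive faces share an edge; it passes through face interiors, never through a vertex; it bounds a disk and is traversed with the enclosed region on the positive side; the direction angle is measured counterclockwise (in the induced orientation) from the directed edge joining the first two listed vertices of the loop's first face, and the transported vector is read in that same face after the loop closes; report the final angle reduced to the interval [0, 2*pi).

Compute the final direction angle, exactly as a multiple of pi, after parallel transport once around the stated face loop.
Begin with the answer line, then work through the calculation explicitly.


Answer: final direction angle = (13/12)*pi

enclosed vertex P2: corner angles sum to (5/2)*pi, defect = 2*pi - (5/2)*pi = -pi/2
the rotation equals the total enclosed defect, so the final angle is initial + defects (mod 2*pi)
final angle = (19/12)*pi - pi/2 = (13/12)*pi (mod 2*pi)
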